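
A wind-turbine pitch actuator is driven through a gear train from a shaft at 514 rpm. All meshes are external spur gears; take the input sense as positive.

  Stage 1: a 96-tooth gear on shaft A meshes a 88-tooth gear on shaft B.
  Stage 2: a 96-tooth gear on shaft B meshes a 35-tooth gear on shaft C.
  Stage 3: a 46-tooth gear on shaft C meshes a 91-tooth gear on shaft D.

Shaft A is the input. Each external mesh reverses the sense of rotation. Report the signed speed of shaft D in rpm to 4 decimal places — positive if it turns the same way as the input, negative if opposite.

Stage 1 [96T→88T]: ω = 514.0000×96/88 = 560.7273 rpm, dir flips to −; running = −560.7273
Stage 2 [96T→35T]: ω = 560.7273×96/35 = 1537.9948 rpm, dir flips to +; running = +1537.9948
Stage 3 [46T→91T]: ω = 1537.9948×46/91 = 777.4479 rpm, dir flips to −; running = −777.4479

-777.4479 rpm (opposite to input, |ω| = 777.4479 rpm)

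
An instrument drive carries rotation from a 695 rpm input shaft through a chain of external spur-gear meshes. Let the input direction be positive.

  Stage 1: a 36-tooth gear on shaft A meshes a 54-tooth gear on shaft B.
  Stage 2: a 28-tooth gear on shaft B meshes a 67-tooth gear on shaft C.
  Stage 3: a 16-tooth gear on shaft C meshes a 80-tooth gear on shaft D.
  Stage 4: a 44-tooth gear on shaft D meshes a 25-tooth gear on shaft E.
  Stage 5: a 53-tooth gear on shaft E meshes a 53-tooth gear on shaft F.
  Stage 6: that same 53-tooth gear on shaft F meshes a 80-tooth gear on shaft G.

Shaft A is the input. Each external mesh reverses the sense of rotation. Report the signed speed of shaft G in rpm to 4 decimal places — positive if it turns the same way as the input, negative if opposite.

+45.1549 rpm (same as input, |ω| = 45.1549 rpm)

Stage 1 [36T→54T]: ω = 695.0000×36/54 = 463.3333 rpm, dir flips to −; running = −463.3333
Stage 2 [28T→67T]: ω = 463.3333×28/67 = 193.6318 rpm, dir flips to +; running = +193.6318
Stage 3 [16T→80T]: ω = 193.6318×16/80 = 38.7264 rpm, dir flips to −; running = −38.7264
Stage 4 [44T→25T]: ω = 38.7264×44/25 = 68.1584 rpm, dir flips to +; running = +68.1584
Stage 5 [53T→53T]: ω = 68.1584×53/53 = 68.1584 rpm, dir flips to −; running = −68.1584
Stage 6 [53T→80T]: ω = 68.1584×53/80 = 45.1549 rpm, dir flips to +; running = +45.1549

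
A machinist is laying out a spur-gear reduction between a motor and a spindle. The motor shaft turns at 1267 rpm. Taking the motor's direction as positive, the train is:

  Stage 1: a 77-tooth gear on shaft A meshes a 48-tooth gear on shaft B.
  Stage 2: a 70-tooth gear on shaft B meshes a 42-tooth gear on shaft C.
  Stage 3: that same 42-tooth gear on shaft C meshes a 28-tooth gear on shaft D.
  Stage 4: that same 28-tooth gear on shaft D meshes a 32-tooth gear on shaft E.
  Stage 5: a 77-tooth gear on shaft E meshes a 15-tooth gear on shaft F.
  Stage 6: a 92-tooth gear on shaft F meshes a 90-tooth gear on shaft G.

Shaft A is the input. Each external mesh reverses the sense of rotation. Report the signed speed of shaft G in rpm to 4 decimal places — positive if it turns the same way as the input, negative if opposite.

Stage 1 [77T→48T]: ω = 1267.0000×77/48 = 2032.4792 rpm, dir flips to −; running = −2032.4792
Stage 2 [70T→42T]: ω = 2032.4792×70/42 = 3387.4653 rpm, dir flips to +; running = +3387.4653
Stage 3 [42T→28T]: ω = 3387.4653×42/28 = 5081.1979 rpm, dir flips to −; running = −5081.1979
Stage 4 [28T→32T]: ω = 5081.1979×28/32 = 4446.0482 rpm, dir flips to +; running = +4446.0482
Stage 5 [77T→15T]: ω = 4446.0482×77/15 = 22823.0473 rpm, dir flips to −; running = −22823.0473
Stage 6 [92T→90T]: ω = 22823.0473×92/90 = 23330.2261 rpm, dir flips to +; running = +23330.2261

+23330.2261 rpm (same as input, |ω| = 23330.2261 rpm)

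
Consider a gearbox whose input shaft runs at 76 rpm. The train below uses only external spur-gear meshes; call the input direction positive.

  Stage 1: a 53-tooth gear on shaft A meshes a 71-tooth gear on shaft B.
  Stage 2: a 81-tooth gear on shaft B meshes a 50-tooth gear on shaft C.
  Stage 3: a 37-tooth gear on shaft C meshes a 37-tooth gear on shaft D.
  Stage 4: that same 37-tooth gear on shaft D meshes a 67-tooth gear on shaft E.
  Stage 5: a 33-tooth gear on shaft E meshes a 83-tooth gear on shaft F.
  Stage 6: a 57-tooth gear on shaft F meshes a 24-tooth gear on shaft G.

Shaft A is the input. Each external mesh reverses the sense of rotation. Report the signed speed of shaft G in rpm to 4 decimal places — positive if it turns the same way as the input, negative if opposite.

+47.9261 rpm (same as input, |ω| = 47.9261 rpm)

Stage 1 [53T→71T]: ω = 76.0000×53/71 = 56.7324 rpm, dir flips to −; running = −56.7324
Stage 2 [81T→50T]: ω = 56.7324×81/50 = 91.9065 rpm, dir flips to +; running = +91.9065
Stage 3 [37T→37T]: ω = 91.9065×37/37 = 91.9065 rpm, dir flips to −; running = −91.9065
Stage 4 [37T→67T]: ω = 91.9065×37/67 = 50.7543 rpm, dir flips to +; running = +50.7543
Stage 5 [33T→83T]: ω = 50.7543×33/83 = 20.1794 rpm, dir flips to −; running = −20.1794
Stage 6 [57T→24T]: ω = 20.1794×57/24 = 47.9261 rpm, dir flips to +; running = +47.9261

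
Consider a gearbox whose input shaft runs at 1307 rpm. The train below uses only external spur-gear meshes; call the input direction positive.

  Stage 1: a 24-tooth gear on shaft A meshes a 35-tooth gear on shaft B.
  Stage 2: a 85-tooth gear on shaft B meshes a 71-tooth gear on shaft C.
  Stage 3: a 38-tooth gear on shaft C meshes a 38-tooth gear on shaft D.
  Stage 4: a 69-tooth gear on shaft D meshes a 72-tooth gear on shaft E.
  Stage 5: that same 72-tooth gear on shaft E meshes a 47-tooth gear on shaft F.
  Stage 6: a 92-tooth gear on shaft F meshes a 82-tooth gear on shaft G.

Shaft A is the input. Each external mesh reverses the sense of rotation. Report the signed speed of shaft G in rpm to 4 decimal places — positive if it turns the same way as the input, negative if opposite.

Stage 1 [24T→35T]: ω = 1307.0000×24/35 = 896.2286 rpm, dir flips to −; running = −896.2286
Stage 2 [85T→71T]: ω = 896.2286×85/71 = 1072.9497 rpm, dir flips to +; running = +1072.9497
Stage 3 [38T→38T]: ω = 1072.9497×38/38 = 1072.9497 rpm, dir flips to −; running = −1072.9497
Stage 4 [69T→72T]: ω = 1072.9497×69/72 = 1028.2435 rpm, dir flips to +; running = +1028.2435
Stage 5 [72T→47T]: ω = 1028.2435×72/47 = 1575.1815 rpm, dir flips to −; running = −1575.1815
Stage 6 [92T→82T]: ω = 1575.1815×92/82 = 1767.2768 rpm, dir flips to +; running = +1767.2768

+1767.2768 rpm (same as input, |ω| = 1767.2768 rpm)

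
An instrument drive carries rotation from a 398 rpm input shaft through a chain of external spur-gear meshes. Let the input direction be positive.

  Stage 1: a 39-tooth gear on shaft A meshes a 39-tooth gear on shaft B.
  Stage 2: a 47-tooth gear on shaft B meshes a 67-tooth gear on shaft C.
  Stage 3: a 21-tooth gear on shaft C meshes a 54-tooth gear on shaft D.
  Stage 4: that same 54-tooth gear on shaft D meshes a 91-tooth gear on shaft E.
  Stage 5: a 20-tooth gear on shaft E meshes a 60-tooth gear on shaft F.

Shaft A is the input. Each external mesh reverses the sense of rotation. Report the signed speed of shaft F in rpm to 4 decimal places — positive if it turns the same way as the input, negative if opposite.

Stage 1 [39T→39T]: ω = 398.0000×39/39 = 398.0000 rpm, dir flips to −; running = −398.0000
Stage 2 [47T→67T]: ω = 398.0000×47/67 = 279.1940 rpm, dir flips to +; running = +279.1940
Stage 3 [21T→54T]: ω = 279.1940×21/54 = 108.5755 rpm, dir flips to −; running = −108.5755
Stage 4 [54T→91T]: ω = 108.5755×54/91 = 64.4294 rpm, dir flips to +; running = +64.4294
Stage 5 [20T→60T]: ω = 64.4294×20/60 = 21.4765 rpm, dir flips to −; running = −21.4765

-21.4765 rpm (opposite to input, |ω| = 21.4765 rpm)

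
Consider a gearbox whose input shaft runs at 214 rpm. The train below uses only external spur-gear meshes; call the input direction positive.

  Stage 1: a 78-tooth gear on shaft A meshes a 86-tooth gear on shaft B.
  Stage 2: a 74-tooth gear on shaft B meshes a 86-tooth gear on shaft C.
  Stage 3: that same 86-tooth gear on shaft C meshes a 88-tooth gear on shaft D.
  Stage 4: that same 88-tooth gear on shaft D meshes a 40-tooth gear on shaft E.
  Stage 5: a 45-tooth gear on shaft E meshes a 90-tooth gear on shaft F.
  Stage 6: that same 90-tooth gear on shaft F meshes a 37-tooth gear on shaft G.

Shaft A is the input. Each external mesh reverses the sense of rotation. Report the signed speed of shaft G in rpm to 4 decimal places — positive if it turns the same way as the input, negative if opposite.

+436.7093 rpm (same as input, |ω| = 436.7093 rpm)

Stage 1 [78T→86T]: ω = 214.0000×78/86 = 194.0930 rpm, dir flips to −; running = −194.0930
Stage 2 [74T→86T]: ω = 194.0930×74/86 = 167.0103 rpm, dir flips to +; running = +167.0103
Stage 3 [86T→88T]: ω = 167.0103×86/88 = 163.2146 rpm, dir flips to −; running = −163.2146
Stage 4 [88T→40T]: ω = 163.2146×88/40 = 359.0721 rpm, dir flips to +; running = +359.0721
Stage 5 [45T→90T]: ω = 359.0721×45/90 = 179.5360 rpm, dir flips to −; running = −179.5360
Stage 6 [90T→37T]: ω = 179.5360×90/37 = 436.7093 rpm, dir flips to +; running = +436.7093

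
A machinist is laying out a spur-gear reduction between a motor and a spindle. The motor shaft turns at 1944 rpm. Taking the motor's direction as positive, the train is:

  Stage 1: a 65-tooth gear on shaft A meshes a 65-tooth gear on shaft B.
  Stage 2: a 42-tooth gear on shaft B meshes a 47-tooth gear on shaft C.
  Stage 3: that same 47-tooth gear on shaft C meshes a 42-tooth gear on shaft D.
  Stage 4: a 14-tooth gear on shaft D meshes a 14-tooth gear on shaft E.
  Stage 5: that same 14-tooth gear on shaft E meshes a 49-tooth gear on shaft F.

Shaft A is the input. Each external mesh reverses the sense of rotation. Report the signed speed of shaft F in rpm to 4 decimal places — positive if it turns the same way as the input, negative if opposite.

Stage 1 [65T→65T]: ω = 1944.0000×65/65 = 1944.0000 rpm, dir flips to −; running = −1944.0000
Stage 2 [42T→47T]: ω = 1944.0000×42/47 = 1737.1915 rpm, dir flips to +; running = +1737.1915
Stage 3 [47T→42T]: ω = 1737.1915×47/42 = 1944.0000 rpm, dir flips to −; running = −1944.0000
Stage 4 [14T→14T]: ω = 1944.0000×14/14 = 1944.0000 rpm, dir flips to +; running = +1944.0000
Stage 5 [14T→49T]: ω = 1944.0000×14/49 = 555.4286 rpm, dir flips to −; running = −555.4286

-555.4286 rpm (opposite to input, |ω| = 555.4286 rpm)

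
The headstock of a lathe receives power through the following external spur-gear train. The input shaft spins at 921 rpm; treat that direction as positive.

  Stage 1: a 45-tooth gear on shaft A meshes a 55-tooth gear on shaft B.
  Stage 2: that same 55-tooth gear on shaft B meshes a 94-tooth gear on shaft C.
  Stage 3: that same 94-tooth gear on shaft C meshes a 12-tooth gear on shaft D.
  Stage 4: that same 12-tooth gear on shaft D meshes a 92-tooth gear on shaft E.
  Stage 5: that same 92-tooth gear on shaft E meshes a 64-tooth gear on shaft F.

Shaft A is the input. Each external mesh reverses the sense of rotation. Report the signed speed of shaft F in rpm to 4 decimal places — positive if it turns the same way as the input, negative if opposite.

Stage 1 [45T→55T]: ω = 921.0000×45/55 = 753.5455 rpm, dir flips to −; running = −753.5455
Stage 2 [55T→94T]: ω = 753.5455×55/94 = 440.9043 rpm, dir flips to +; running = +440.9043
Stage 3 [94T→12T]: ω = 440.9043×94/12 = 3453.7500 rpm, dir flips to −; running = −3453.7500
Stage 4 [12T→92T]: ω = 3453.7500×12/92 = 450.4891 rpm, dir flips to +; running = +450.4891
Stage 5 [92T→64T]: ω = 450.4891×92/64 = 647.5781 rpm, dir flips to −; running = −647.5781

-647.5781 rpm (opposite to input, |ω| = 647.5781 rpm)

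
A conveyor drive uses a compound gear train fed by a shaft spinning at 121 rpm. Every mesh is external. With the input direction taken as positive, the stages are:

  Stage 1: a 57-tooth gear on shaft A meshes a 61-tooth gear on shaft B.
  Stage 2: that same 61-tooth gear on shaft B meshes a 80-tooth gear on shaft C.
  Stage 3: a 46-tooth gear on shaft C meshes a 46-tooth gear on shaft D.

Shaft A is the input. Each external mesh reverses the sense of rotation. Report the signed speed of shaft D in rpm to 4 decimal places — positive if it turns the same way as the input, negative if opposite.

-86.2125 rpm (opposite to input, |ω| = 86.2125 rpm)

Stage 1 [57T→61T]: ω = 121.0000×57/61 = 113.0656 rpm, dir flips to −; running = −113.0656
Stage 2 [61T→80T]: ω = 113.0656×61/80 = 86.2125 rpm, dir flips to +; running = +86.2125
Stage 3 [46T→46T]: ω = 86.2125×46/46 = 86.2125 rpm, dir flips to −; running = −86.2125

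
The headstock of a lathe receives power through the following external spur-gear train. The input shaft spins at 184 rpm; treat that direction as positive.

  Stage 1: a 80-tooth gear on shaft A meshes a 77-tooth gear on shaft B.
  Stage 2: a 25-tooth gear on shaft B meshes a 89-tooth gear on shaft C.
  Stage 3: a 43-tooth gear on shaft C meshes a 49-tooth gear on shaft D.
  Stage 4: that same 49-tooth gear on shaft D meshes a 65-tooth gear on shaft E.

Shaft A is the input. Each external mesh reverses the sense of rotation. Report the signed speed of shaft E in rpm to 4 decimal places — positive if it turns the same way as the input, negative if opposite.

+35.5240 rpm (same as input, |ω| = 35.5240 rpm)

Stage 1 [80T→77T]: ω = 184.0000×80/77 = 191.1688 rpm, dir flips to −; running = −191.1688
Stage 2 [25T→89T]: ω = 191.1688×25/89 = 53.6991 rpm, dir flips to +; running = +53.6991
Stage 3 [43T→49T]: ω = 53.6991×43/49 = 47.1237 rpm, dir flips to −; running = −47.1237
Stage 4 [49T→65T]: ω = 47.1237×49/65 = 35.5240 rpm, dir flips to +; running = +35.5240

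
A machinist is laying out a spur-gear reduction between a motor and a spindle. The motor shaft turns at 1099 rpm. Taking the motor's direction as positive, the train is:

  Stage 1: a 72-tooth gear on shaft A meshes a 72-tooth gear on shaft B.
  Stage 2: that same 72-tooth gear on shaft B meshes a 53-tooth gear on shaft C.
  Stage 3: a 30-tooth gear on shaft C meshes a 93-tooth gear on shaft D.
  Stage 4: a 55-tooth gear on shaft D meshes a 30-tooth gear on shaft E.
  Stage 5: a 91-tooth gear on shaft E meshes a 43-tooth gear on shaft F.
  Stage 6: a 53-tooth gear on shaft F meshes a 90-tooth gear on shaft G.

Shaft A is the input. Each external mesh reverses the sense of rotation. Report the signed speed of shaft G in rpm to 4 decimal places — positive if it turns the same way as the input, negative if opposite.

Stage 1 [72T→72T]: ω = 1099.0000×72/72 = 1099.0000 rpm, dir flips to −; running = −1099.0000
Stage 2 [72T→53T]: ω = 1099.0000×72/53 = 1492.9811 rpm, dir flips to +; running = +1492.9811
Stage 3 [30T→93T]: ω = 1492.9811×30/93 = 481.6068 rpm, dir flips to −; running = −481.6068
Stage 4 [55T→30T]: ω = 481.6068×55/30 = 882.9458 rpm, dir flips to +; running = +882.9458
Stage 5 [91T→43T]: ω = 882.9458×91/43 = 1868.5598 rpm, dir flips to −; running = −1868.5598
Stage 6 [53T→90T]: ω = 1868.5598×53/90 = 1100.3741 rpm, dir flips to +; running = +1100.3741

+1100.3741 rpm (same as input, |ω| = 1100.3741 rpm)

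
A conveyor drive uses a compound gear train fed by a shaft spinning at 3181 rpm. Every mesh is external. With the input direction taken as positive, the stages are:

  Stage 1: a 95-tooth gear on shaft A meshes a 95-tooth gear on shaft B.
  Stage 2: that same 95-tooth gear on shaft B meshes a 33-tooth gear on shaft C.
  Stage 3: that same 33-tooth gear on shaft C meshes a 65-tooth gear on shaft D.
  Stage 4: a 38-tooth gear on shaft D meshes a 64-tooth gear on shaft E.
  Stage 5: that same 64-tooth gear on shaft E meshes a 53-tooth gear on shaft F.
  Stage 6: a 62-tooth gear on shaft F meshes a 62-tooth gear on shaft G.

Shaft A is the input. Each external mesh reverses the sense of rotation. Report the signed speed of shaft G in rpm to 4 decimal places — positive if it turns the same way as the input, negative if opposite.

+3333.3556 rpm (same as input, |ω| = 3333.3556 rpm)

Stage 1 [95T→95T]: ω = 3181.0000×95/95 = 3181.0000 rpm, dir flips to −; running = −3181.0000
Stage 2 [95T→33T]: ω = 3181.0000×95/33 = 9157.4242 rpm, dir flips to +; running = +9157.4242
Stage 3 [33T→65T]: ω = 9157.4242×33/65 = 4649.1538 rpm, dir flips to −; running = −4649.1538
Stage 4 [38T→64T]: ω = 4649.1538×38/64 = 2760.4351 rpm, dir flips to +; running = +2760.4351
Stage 5 [64T→53T]: ω = 2760.4351×64/53 = 3333.3556 rpm, dir flips to −; running = −3333.3556
Stage 6 [62T→62T]: ω = 3333.3556×62/62 = 3333.3556 rpm, dir flips to +; running = +3333.3556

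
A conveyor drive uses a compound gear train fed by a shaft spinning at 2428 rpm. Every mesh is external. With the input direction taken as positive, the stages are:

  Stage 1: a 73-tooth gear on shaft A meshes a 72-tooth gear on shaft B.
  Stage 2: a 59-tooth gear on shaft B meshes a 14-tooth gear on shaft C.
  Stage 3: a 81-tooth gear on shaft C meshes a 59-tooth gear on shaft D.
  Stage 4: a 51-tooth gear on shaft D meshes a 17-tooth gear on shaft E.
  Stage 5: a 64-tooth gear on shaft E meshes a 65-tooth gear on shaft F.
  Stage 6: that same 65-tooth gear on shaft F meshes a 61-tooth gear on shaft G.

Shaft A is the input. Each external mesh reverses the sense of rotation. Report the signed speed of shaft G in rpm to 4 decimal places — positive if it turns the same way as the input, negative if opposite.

Stage 1 [73T→72T]: ω = 2428.0000×73/72 = 2461.7222 rpm, dir flips to −; running = −2461.7222
Stage 2 [59T→14T]: ω = 2461.7222×59/14 = 10374.4008 rpm, dir flips to +; running = +10374.4008
Stage 3 [81T→59T]: ω = 10374.4008×81/59 = 14242.8214 rpm, dir flips to −; running = −14242.8214
Stage 4 [51T→17T]: ω = 14242.8214×51/17 = 42728.4643 rpm, dir flips to +; running = +42728.4643
Stage 5 [64T→65T]: ω = 42728.4643×64/65 = 42071.1033 rpm, dir flips to −; running = −42071.1033
Stage 6 [65T→61T]: ω = 42071.1033×65/61 = 44829.8642 rpm, dir flips to +; running = +44829.8642

+44829.8642 rpm (same as input, |ω| = 44829.8642 rpm)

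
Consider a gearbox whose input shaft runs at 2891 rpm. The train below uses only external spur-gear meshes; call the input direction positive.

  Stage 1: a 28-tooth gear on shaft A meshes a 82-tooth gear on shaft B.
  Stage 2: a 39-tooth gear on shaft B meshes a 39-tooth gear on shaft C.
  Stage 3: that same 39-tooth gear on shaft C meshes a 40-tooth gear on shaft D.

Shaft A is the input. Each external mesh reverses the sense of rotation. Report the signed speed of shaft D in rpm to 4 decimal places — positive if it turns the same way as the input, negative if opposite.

Stage 1 [28T→82T]: ω = 2891.0000×28/82 = 987.1707 rpm, dir flips to −; running = −987.1707
Stage 2 [39T→39T]: ω = 987.1707×39/39 = 987.1707 rpm, dir flips to +; running = +987.1707
Stage 3 [39T→40T]: ω = 987.1707×39/40 = 962.4915 rpm, dir flips to −; running = −962.4915

-962.4915 rpm (opposite to input, |ω| = 962.4915 rpm)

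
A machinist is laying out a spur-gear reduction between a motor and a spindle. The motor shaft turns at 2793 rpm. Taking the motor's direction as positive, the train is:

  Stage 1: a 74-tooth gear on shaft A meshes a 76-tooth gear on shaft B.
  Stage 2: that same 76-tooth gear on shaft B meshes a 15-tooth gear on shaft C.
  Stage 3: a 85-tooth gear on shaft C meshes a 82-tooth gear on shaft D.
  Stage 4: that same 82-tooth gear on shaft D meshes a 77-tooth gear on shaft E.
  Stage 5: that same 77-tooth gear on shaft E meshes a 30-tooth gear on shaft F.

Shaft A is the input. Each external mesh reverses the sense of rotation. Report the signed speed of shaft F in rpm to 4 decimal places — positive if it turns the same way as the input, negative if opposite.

Stage 1 [74T→76T]: ω = 2793.0000×74/76 = 2719.5000 rpm, dir flips to −; running = −2719.5000
Stage 2 [76T→15T]: ω = 2719.5000×76/15 = 13778.8000 rpm, dir flips to +; running = +13778.8000
Stage 3 [85T→82T]: ω = 13778.8000×85/82 = 14282.9024 rpm, dir flips to −; running = −14282.9024
Stage 4 [82T→77T]: ω = 14282.9024×82/77 = 15210.3636 rpm, dir flips to +; running = +15210.3636
Stage 5 [77T→30T]: ω = 15210.3636×77/30 = 39039.9333 rpm, dir flips to −; running = −39039.9333

-39039.9333 rpm (opposite to input, |ω| = 39039.9333 rpm)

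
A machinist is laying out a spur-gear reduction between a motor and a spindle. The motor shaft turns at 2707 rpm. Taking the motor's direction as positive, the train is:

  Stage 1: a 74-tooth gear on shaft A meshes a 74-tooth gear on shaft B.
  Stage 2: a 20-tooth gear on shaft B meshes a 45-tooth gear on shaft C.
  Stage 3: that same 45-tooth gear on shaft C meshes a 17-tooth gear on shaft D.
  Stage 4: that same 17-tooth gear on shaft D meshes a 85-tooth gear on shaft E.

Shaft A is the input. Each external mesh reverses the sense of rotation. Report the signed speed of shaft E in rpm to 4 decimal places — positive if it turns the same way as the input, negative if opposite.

+636.9412 rpm (same as input, |ω| = 636.9412 rpm)

Stage 1 [74T→74T]: ω = 2707.0000×74/74 = 2707.0000 rpm, dir flips to −; running = −2707.0000
Stage 2 [20T→45T]: ω = 2707.0000×20/45 = 1203.1111 rpm, dir flips to +; running = +1203.1111
Stage 3 [45T→17T]: ω = 1203.1111×45/17 = 3184.7059 rpm, dir flips to −; running = −3184.7059
Stage 4 [17T→85T]: ω = 3184.7059×17/85 = 636.9412 rpm, dir flips to +; running = +636.9412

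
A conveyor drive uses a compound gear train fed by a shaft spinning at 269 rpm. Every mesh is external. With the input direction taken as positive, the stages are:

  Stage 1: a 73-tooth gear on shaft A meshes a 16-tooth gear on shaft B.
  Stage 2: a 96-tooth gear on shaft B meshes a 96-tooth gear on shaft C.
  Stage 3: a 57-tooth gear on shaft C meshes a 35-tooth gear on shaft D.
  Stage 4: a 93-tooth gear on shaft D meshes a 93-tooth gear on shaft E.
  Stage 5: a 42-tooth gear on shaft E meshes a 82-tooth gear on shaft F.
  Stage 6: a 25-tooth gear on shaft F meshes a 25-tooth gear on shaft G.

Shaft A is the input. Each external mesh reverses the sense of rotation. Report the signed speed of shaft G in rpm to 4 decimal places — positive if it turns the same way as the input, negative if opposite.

Stage 1 [73T→16T]: ω = 269.0000×73/16 = 1227.3125 rpm, dir flips to −; running = −1227.3125
Stage 2 [96T→96T]: ω = 1227.3125×96/96 = 1227.3125 rpm, dir flips to +; running = +1227.3125
Stage 3 [57T→35T]: ω = 1227.3125×57/35 = 1998.7661 rpm, dir flips to −; running = −1998.7661
Stage 4 [93T→93T]: ω = 1998.7661×93/93 = 1998.7661 rpm, dir flips to +; running = +1998.7661
Stage 5 [42T→82T]: ω = 1998.7661×42/82 = 1023.7582 rpm, dir flips to −; running = −1023.7582
Stage 6 [25T→25T]: ω = 1023.7582×25/25 = 1023.7582 rpm, dir flips to +; running = +1023.7582

+1023.7582 rpm (same as input, |ω| = 1023.7582 rpm)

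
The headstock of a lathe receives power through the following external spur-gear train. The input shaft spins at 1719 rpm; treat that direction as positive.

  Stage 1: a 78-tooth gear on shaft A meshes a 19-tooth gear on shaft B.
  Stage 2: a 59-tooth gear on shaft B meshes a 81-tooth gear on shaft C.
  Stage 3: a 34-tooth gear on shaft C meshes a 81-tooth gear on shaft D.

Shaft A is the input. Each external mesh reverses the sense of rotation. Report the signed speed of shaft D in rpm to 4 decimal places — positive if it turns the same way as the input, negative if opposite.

-2157.6340 rpm (opposite to input, |ω| = 2157.6340 rpm)

Stage 1 [78T→19T]: ω = 1719.0000×78/19 = 7056.9474 rpm, dir flips to −; running = −7056.9474
Stage 2 [59T→81T]: ω = 7056.9474×59/81 = 5140.2456 rpm, dir flips to +; running = +5140.2456
Stage 3 [34T→81T]: ω = 5140.2456×34/81 = 2157.6340 rpm, dir flips to −; running = −2157.6340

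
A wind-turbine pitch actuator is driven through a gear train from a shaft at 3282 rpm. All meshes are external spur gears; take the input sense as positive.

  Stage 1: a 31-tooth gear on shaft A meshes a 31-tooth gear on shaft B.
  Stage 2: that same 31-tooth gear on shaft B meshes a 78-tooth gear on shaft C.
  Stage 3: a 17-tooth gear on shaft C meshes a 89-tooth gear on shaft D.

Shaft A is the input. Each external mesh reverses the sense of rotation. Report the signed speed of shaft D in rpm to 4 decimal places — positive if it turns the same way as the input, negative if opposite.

Stage 1 [31T→31T]: ω = 3282.0000×31/31 = 3282.0000 rpm, dir flips to −; running = −3282.0000
Stage 2 [31T→78T]: ω = 3282.0000×31/78 = 1304.3846 rpm, dir flips to +; running = +1304.3846
Stage 3 [17T→89T]: ω = 1304.3846×17/89 = 249.1521 rpm, dir flips to −; running = −249.1521

-249.1521 rpm (opposite to input, |ω| = 249.1521 rpm)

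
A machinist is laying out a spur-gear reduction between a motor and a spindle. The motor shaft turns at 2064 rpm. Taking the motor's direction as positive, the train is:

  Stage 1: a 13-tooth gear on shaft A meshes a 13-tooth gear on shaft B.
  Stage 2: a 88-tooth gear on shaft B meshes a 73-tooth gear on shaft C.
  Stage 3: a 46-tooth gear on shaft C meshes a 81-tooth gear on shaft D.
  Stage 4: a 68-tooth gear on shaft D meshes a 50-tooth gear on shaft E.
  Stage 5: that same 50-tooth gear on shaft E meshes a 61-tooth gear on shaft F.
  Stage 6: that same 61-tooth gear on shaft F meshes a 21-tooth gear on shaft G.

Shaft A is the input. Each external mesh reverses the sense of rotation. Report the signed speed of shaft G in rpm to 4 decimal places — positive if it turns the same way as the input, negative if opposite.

+4575.4302 rpm (same as input, |ω| = 4575.4302 rpm)

Stage 1 [13T→13T]: ω = 2064.0000×13/13 = 2064.0000 rpm, dir flips to −; running = −2064.0000
Stage 2 [88T→73T]: ω = 2064.0000×88/73 = 2488.1096 rpm, dir flips to +; running = +2488.1096
Stage 3 [46T→81T]: ω = 2488.1096×46/81 = 1413.0005 rpm, dir flips to −; running = −1413.0005
Stage 4 [68T→50T]: ω = 1413.0005×68/50 = 1921.6807 rpm, dir flips to +; running = +1921.6807
Stage 5 [50T→61T]: ω = 1921.6807×50/61 = 1575.1481 rpm, dir flips to −; running = −1575.1481
Stage 6 [61T→21T]: ω = 1575.1481×61/21 = 4575.4302 rpm, dir flips to +; running = +4575.4302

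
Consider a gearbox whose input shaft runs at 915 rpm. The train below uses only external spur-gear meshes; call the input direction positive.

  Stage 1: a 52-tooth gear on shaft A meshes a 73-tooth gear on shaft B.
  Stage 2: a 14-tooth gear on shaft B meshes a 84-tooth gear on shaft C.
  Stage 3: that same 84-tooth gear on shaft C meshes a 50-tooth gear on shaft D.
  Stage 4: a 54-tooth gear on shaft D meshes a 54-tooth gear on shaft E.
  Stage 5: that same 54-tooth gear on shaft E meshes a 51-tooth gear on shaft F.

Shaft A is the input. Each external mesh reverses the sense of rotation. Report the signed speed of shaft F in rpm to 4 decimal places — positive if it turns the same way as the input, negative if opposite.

Stage 1 [52T→73T]: ω = 915.0000×52/73 = 651.7808 rpm, dir flips to −; running = −651.7808
Stage 2 [14T→84T]: ω = 651.7808×14/84 = 108.6301 rpm, dir flips to +; running = +108.6301
Stage 3 [84T→50T]: ω = 108.6301×84/50 = 182.4986 rpm, dir flips to −; running = −182.4986
Stage 4 [54T→54T]: ω = 182.4986×54/54 = 182.4986 rpm, dir flips to +; running = +182.4986
Stage 5 [54T→51T]: ω = 182.4986×54/51 = 193.2338 rpm, dir flips to −; running = −193.2338

-193.2338 rpm (opposite to input, |ω| = 193.2338 rpm)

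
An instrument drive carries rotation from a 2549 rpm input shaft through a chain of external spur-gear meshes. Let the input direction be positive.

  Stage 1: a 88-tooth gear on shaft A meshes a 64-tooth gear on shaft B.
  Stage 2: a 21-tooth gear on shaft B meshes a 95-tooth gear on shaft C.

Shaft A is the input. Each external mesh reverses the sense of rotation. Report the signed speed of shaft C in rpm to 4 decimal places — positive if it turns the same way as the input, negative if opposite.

+774.7618 rpm (same as input, |ω| = 774.7618 rpm)

Stage 1 [88T→64T]: ω = 2549.0000×88/64 = 3504.8750 rpm, dir flips to −; running = −3504.8750
Stage 2 [21T→95T]: ω = 3504.8750×21/95 = 774.7618 rpm, dir flips to +; running = +774.7618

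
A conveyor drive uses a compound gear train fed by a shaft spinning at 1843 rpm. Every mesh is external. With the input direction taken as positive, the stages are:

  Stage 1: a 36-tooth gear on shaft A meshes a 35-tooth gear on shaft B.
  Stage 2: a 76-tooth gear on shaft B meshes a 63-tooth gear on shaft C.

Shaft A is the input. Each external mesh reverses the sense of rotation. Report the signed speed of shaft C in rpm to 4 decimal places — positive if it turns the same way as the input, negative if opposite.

+2286.8245 rpm (same as input, |ω| = 2286.8245 rpm)

Stage 1 [36T→35T]: ω = 1843.0000×36/35 = 1895.6571 rpm, dir flips to −; running = −1895.6571
Stage 2 [76T→63T]: ω = 1895.6571×76/63 = 2286.8245 rpm, dir flips to +; running = +2286.8245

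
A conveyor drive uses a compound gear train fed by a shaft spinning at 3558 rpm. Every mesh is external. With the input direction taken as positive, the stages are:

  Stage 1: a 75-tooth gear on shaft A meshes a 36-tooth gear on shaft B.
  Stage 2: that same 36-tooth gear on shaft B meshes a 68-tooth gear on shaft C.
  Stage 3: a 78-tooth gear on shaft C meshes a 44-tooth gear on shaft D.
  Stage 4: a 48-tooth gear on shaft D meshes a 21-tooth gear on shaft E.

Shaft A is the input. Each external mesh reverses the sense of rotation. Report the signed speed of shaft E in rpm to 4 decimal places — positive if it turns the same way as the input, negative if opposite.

+15900.9167 rpm (same as input, |ω| = 15900.9167 rpm)

Stage 1 [75T→36T]: ω = 3558.0000×75/36 = 7412.5000 rpm, dir flips to −; running = −7412.5000
Stage 2 [36T→68T]: ω = 7412.5000×36/68 = 3924.2647 rpm, dir flips to +; running = +3924.2647
Stage 3 [78T→44T]: ω = 3924.2647×78/44 = 6956.6511 rpm, dir flips to −; running = −6956.6511
Stage 4 [48T→21T]: ω = 6956.6511×48/21 = 15900.9167 rpm, dir flips to +; running = +15900.9167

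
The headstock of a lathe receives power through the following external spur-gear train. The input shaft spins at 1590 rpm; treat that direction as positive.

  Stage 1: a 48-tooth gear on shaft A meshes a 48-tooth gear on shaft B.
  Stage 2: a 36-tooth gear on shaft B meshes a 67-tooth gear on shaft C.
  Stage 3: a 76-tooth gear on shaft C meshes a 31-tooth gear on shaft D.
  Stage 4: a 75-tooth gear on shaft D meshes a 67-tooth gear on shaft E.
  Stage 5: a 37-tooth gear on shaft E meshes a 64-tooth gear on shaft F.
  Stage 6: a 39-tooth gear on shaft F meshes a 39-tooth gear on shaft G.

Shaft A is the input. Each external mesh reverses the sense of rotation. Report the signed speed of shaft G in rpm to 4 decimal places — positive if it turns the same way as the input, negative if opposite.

+1355.4545 rpm (same as input, |ω| = 1355.4545 rpm)

Stage 1 [48T→48T]: ω = 1590.0000×48/48 = 1590.0000 rpm, dir flips to −; running = −1590.0000
Stage 2 [36T→67T]: ω = 1590.0000×36/67 = 854.3284 rpm, dir flips to +; running = +854.3284
Stage 3 [76T→31T]: ω = 854.3284×76/31 = 2094.4824 rpm, dir flips to −; running = −2094.4824
Stage 4 [75T→67T]: ω = 2094.4824×75/67 = 2344.5699 rpm, dir flips to +; running = +2344.5699
Stage 5 [37T→64T]: ω = 2344.5699×37/64 = 1355.4545 rpm, dir flips to −; running = −1355.4545
Stage 6 [39T→39T]: ω = 1355.4545×39/39 = 1355.4545 rpm, dir flips to +; running = +1355.4545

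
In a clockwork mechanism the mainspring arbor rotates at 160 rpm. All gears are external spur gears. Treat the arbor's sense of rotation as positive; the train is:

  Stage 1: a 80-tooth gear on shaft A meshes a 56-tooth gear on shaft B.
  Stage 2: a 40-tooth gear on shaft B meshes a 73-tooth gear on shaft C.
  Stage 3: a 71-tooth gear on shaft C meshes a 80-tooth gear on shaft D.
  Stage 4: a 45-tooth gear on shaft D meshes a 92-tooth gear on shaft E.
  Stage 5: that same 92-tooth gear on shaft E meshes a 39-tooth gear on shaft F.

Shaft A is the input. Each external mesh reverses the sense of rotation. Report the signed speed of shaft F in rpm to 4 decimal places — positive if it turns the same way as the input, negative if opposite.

Stage 1 [80T→56T]: ω = 160.0000×80/56 = 228.5714 rpm, dir flips to −; running = −228.5714
Stage 2 [40T→73T]: ω = 228.5714×40/73 = 125.2446 rpm, dir flips to +; running = +125.2446
Stage 3 [71T→80T]: ω = 125.2446×71/80 = 111.1546 rpm, dir flips to −; running = −111.1546
Stage 4 [45T→92T]: ω = 111.1546×45/92 = 54.3691 rpm, dir flips to +; running = +54.3691
Stage 5 [92T→39T]: ω = 54.3691×92/39 = 128.2553 rpm, dir flips to −; running = −128.2553

-128.2553 rpm (opposite to input, |ω| = 128.2553 rpm)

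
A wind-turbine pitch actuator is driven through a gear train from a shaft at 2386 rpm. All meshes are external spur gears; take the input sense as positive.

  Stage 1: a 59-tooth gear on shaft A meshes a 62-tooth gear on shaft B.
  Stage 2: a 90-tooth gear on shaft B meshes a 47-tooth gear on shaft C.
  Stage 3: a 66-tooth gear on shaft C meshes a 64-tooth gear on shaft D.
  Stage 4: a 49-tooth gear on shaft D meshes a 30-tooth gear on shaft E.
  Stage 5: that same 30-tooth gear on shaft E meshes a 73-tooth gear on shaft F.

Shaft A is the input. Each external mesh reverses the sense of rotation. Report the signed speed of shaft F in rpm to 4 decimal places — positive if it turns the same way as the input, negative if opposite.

-3009.6264 rpm (opposite to input, |ω| = 3009.6264 rpm)

Stage 1 [59T→62T]: ω = 2386.0000×59/62 = 2270.5484 rpm, dir flips to −; running = −2270.5484
Stage 2 [90T→47T]: ω = 2270.5484×90/47 = 4347.8586 rpm, dir flips to +; running = +4347.8586
Stage 3 [66T→64T]: ω = 4347.8586×66/64 = 4483.7292 rpm, dir flips to −; running = −4483.7292
Stage 4 [49T→30T]: ω = 4483.7292×49/30 = 7323.4244 rpm, dir flips to +; running = +7323.4244
Stage 5 [30T→73T]: ω = 7323.4244×30/73 = 3009.6264 rpm, dir flips to −; running = −3009.6264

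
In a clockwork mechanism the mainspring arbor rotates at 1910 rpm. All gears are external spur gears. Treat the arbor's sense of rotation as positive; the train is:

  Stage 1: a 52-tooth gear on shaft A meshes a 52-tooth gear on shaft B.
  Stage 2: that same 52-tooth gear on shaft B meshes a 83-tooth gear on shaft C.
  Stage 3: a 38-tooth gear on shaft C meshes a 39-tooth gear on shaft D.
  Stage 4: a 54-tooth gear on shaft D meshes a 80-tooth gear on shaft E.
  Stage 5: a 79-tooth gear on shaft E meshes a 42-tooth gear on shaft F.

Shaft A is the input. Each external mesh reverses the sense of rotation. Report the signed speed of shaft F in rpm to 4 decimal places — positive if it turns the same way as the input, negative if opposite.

Stage 1 [52T→52T]: ω = 1910.0000×52/52 = 1910.0000 rpm, dir flips to −; running = −1910.0000
Stage 2 [52T→83T]: ω = 1910.0000×52/83 = 1196.6265 rpm, dir flips to +; running = +1196.6265
Stage 3 [38T→39T]: ω = 1196.6265×38/39 = 1165.9438 rpm, dir flips to −; running = −1165.9438
Stage 4 [54T→80T]: ω = 1165.9438×54/80 = 787.0120 rpm, dir flips to +; running = +787.0120
Stage 5 [79T→42T]: ω = 787.0120×79/42 = 1480.3322 rpm, dir flips to −; running = −1480.3322

-1480.3322 rpm (opposite to input, |ω| = 1480.3322 rpm)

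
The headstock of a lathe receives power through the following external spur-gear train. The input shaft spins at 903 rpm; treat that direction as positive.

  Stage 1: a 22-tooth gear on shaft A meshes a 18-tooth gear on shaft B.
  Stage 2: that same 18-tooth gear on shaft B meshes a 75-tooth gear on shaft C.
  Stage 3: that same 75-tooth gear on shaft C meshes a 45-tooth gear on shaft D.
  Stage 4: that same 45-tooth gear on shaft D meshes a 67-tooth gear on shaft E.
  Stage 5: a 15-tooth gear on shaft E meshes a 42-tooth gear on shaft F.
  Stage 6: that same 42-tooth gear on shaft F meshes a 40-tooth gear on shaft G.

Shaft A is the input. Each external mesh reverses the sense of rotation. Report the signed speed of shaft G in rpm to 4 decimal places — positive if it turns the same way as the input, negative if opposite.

Stage 1 [22T→18T]: ω = 903.0000×22/18 = 1103.6667 rpm, dir flips to −; running = −1103.6667
Stage 2 [18T→75T]: ω = 1103.6667×18/75 = 264.8800 rpm, dir flips to +; running = +264.8800
Stage 3 [75T→45T]: ω = 264.8800×75/45 = 441.4667 rpm, dir flips to −; running = −441.4667
Stage 4 [45T→67T]: ω = 441.4667×45/67 = 296.5075 rpm, dir flips to +; running = +296.5075
Stage 5 [15T→42T]: ω = 296.5075×15/42 = 105.8955 rpm, dir flips to −; running = −105.8955
Stage 6 [42T→40T]: ω = 105.8955×42/40 = 111.1903 rpm, dir flips to +; running = +111.1903

+111.1903 rpm (same as input, |ω| = 111.1903 rpm)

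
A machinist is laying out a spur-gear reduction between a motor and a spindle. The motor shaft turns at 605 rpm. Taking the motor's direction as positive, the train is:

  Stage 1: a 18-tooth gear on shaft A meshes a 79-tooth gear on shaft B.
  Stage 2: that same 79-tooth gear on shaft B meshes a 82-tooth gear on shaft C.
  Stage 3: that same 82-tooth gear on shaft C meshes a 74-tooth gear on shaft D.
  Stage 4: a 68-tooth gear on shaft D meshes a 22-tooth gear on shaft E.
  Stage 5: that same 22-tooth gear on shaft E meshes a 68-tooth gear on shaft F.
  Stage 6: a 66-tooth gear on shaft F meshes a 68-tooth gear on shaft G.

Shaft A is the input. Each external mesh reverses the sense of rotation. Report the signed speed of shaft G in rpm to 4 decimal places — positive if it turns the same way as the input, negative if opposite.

Stage 1 [18T→79T]: ω = 605.0000×18/79 = 137.8481 rpm, dir flips to −; running = −137.8481
Stage 2 [79T→82T]: ω = 137.8481×79/82 = 132.8049 rpm, dir flips to +; running = +132.8049
Stage 3 [82T→74T]: ω = 132.8049×82/74 = 147.1622 rpm, dir flips to −; running = −147.1622
Stage 4 [68T→22T]: ω = 147.1622×68/22 = 454.8649 rpm, dir flips to +; running = +454.8649
Stage 5 [22T→68T]: ω = 454.8649×22/68 = 147.1622 rpm, dir flips to −; running = −147.1622
Stage 6 [66T→68T]: ω = 147.1622×66/68 = 142.8339 rpm, dir flips to +; running = +142.8339

+142.8339 rpm (same as input, |ω| = 142.8339 rpm)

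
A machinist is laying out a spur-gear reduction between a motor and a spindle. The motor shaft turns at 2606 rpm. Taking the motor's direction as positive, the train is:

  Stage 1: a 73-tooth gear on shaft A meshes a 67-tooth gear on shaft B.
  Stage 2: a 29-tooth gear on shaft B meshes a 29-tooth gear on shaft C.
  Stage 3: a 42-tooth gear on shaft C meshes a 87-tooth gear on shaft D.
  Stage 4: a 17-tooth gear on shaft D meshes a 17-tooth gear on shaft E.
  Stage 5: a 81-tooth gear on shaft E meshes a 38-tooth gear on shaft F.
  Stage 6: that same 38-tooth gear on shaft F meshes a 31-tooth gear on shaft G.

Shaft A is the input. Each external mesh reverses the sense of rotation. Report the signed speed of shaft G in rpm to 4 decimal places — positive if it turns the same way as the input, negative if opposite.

+3581.5897 rpm (same as input, |ω| = 3581.5897 rpm)

Stage 1 [73T→67T]: ω = 2606.0000×73/67 = 2839.3731 rpm, dir flips to −; running = −2839.3731
Stage 2 [29T→29T]: ω = 2839.3731×29/29 = 2839.3731 rpm, dir flips to +; running = +2839.3731
Stage 3 [42T→87T]: ω = 2839.3731×42/87 = 1370.7319 rpm, dir flips to −; running = −1370.7319
Stage 4 [17T→17T]: ω = 1370.7319×17/17 = 1370.7319 rpm, dir flips to +; running = +1370.7319
Stage 5 [81T→38T]: ω = 1370.7319×81/38 = 2921.8232 rpm, dir flips to −; running = −2921.8232
Stage 6 [38T→31T]: ω = 2921.8232×38/31 = 3581.5897 rpm, dir flips to +; running = +3581.5897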